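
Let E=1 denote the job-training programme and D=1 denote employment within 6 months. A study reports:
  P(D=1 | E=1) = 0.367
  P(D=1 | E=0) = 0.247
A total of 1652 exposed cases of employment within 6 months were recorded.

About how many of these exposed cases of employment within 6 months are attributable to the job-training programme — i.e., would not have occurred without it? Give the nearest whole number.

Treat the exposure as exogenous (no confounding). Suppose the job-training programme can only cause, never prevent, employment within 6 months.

about 540 cases

Let p₁ = 0.367, p₀ = 0.247.
PN = (p₁ − p₀)/p₁ = (0.367 − 0.247) / 0.367 ≈ 0.32698.
Attributable cases ≈ PN × (exposed cases) = 0.32698 × 1652 ≈ 540.16.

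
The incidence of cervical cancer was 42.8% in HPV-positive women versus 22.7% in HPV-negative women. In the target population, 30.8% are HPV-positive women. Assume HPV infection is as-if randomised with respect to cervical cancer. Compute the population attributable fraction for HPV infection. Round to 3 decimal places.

PAF ≈ 0.214

p₁ = 0.428, p₀ = 0.227.
Overall risk P(Y=1) = π·p₁ + (1−π)·p₀ = 0.308×0.428 + 0.692×0.227 = 0.28891.
Under exogeneity, PAF = [P(Y=1) − p₀] / P(Y=1).
PAF = (0.28891 − 0.227) / 0.28891 ≈ 0.2143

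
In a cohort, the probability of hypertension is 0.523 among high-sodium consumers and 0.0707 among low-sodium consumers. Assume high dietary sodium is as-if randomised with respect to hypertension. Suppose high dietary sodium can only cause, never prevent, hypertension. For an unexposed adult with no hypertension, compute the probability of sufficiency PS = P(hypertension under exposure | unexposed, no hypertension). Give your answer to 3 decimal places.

Let p₁ = 0.523, p₀ = 0.0707.
Under exogeneity and monotonicity, PS = (p₁ − p₀) / (1 − p₀).
PS = (0.523 − 0.0707) / (1 − 0.0707) = 0.4523 / 0.9293 ≈ 0.4867

PS ≈ 0.487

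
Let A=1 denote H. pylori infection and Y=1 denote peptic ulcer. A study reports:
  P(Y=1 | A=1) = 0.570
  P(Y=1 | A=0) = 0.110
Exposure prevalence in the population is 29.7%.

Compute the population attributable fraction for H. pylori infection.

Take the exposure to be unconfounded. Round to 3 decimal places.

PAF ≈ 0.554

Let p₁ = 0.57, p₀ = 0.11.
Overall risk P(Y=1) = π·p₁ + (1−π)·p₀ = 0.297×0.57 + 0.703×0.11 = 0.24662.
Under exogeneity, PAF = [P(Y=1) − p₀] / P(Y=1).
PAF = (0.24662 − 0.11) / 0.24662 ≈ 0.5540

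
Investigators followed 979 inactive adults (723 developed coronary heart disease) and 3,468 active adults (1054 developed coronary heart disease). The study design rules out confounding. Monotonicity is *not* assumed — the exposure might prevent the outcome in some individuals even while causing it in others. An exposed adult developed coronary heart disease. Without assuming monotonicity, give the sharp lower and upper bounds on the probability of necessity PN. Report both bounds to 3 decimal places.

0.588 ≤ PN ≤ 0.943

p₁ = P(outcome | exposed) = 723/979 = 0.73851
p₀ = P(outcome | unexposed) = 1054/3468 = 0.30392
Under exogeneity alone the bounds on PN are max{0,(p₁−p₀)/p₁} ≤ PN ≤ min{1,(1−p₀)/p₁}.
  lower = (p₁ − p₀)/p₁ = 0.43459 / 0.73851 ≈ 0.5885
  upper = min{1, (1 − p₀)/p₁} = 0.69608 / 0.73851 ≈ 0.9425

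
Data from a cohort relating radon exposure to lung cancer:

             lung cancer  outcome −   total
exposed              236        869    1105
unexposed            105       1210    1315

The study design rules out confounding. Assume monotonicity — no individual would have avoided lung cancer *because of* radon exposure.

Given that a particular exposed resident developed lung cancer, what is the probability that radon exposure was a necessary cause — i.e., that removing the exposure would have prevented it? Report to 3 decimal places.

p₁ = P(outcome | exposed) = 236/1105 = 0.21357
p₀ = P(outcome | unexposed) = 105/1315 = 0.079848
Under exogeneity and monotonicity, PN = (p₁ − p₀)/p₁.
PN = (0.21357 − 0.079848) / 0.21357 ≈ 0.6261

PN ≈ 0.626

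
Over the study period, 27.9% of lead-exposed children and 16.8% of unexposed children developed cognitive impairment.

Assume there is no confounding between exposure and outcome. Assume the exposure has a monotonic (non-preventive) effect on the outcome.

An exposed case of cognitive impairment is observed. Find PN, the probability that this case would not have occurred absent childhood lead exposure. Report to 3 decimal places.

PN ≈ 0.398

p₁ = 0.279, p₀ = 0.168.
Under exogeneity and monotonicity, PN = (p₁ − p₀) / p₁.
PN = (0.279 − 0.168) / 0.279 = 0.111 / 0.279 ≈ 0.3978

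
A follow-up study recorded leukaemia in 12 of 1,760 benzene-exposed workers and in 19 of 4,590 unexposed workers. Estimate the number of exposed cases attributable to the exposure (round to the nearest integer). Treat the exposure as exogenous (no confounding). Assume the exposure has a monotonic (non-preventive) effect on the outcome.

p₁ = P(outcome | exposed) = 12/1760 = 0.0068182
p₀ = P(outcome | unexposed) = 19/4590 = 0.0041394
PN = (p₁ − p₀)/p₁ = (0.0068182 − 0.0041394) / 0.0068182 ≈ 0.39288.
Attributable cases ≈ PN × (exposed cases) = 0.39288 × 12 ≈ 4.71.

about 5 cases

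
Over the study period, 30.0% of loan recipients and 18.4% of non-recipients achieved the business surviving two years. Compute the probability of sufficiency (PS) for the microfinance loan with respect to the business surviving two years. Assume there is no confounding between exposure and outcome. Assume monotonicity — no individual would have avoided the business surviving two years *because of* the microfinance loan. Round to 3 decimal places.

p₁ = 0.3, p₀ = 0.184.
Under exogeneity and monotonicity, PS = (p₁ − p₀) / (1 − p₀).
PS = (0.3 − 0.184) / (1 − 0.184) = 0.116 / 0.816 ≈ 0.1422

PS ≈ 0.142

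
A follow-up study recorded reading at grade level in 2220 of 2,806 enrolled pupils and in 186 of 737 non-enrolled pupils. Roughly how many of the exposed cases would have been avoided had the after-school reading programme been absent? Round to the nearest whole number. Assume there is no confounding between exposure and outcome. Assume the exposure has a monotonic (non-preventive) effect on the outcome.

about 1512 cases

p₁ = P(outcome | exposed) = 2220/2806 = 0.79116
p₀ = P(outcome | unexposed) = 186/737 = 0.25237
PN = (p₁ − p₀)/p₁ = (0.79116 − 0.25237) / 0.79116 ≈ 0.68101.
Attributable cases ≈ PN × (exposed cases) = 0.68101 × 2220 ≈ 1511.84.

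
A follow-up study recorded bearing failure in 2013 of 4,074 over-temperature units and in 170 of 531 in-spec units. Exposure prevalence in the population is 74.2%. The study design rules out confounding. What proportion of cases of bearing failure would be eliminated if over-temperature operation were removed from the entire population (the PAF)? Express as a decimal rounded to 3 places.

p₁ = P(outcome | exposed) = 2013/4074 = 0.49411
p₀ = P(outcome | unexposed) = 170/531 = 0.32015
Overall risk P(Y=1) = π·p₁ + (1−π)·p₀ = 0.742×0.49411 + 0.258×0.32015 = 0.44923.
Under exogeneity, PAF = [P(Y=1) − p₀] / P(Y=1).
PAF = (0.44923 − 0.32015) / 0.44923 ≈ 0.2873

PAF ≈ 0.287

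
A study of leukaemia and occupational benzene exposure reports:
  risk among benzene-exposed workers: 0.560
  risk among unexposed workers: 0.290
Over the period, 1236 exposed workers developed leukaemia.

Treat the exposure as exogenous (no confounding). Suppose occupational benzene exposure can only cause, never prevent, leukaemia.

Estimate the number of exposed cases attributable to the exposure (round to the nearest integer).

about 596 cases

Let p₁ = 0.56, p₀ = 0.29.
PN = (p₁ − p₀)/p₁ = (0.56 − 0.29) / 0.56 ≈ 0.48214.
Attributable cases ≈ PN × (exposed cases) = 0.48214 × 1236 ≈ 595.93.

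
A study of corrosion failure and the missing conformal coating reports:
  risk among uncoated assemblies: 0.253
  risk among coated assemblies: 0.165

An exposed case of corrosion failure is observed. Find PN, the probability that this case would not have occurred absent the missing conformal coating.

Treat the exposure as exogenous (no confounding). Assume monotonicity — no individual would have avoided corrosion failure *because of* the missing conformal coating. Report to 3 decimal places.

Let p₁ = 0.253, p₀ = 0.165.
Under exogeneity and monotonicity, PN = (p₁ − p₀) / p₁.
PN = (0.253 − 0.165) / 0.253 = 0.088 / 0.253 ≈ 0.3478

PN ≈ 0.348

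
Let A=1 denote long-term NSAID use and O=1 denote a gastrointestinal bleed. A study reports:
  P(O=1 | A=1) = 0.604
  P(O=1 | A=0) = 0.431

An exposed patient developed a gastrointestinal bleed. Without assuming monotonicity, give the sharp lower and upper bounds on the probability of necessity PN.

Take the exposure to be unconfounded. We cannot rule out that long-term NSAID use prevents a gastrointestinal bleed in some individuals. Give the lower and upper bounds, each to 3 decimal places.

0.286 ≤ PN ≤ 0.942

Let p₁ = 0.604, p₀ = 0.431.
Under exogeneity alone the bounds on PN are max{0,(p₁−p₀)/p₁} ≤ PN ≤ min{1,(1−p₀)/p₁}.
  lower = (p₁ − p₀)/p₁ = 0.173 / 0.604 ≈ 0.2864
  upper = min{1, (1 − p₀)/p₁} = 0.569 / 0.604 ≈ 0.9421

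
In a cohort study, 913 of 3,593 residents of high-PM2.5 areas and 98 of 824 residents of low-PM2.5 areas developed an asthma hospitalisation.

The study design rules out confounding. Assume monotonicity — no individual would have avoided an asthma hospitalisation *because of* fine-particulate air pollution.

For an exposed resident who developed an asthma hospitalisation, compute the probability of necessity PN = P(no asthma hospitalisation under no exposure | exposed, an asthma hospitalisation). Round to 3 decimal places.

PN ≈ 0.532

p₁ = P(outcome | exposed) = 913/3593 = 0.25411
p₀ = P(outcome | unexposed) = 98/824 = 0.11893
Under exogeneity and monotonicity, PN = (p₁ − p₀) / p₁.
PN = (0.25411 − 0.11893) / 0.25411 = 0.13517 / 0.25411 ≈ 0.5320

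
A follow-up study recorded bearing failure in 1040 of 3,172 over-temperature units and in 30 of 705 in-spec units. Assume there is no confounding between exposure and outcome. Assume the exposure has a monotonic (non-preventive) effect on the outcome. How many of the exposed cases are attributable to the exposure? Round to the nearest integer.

p₁ = P(outcome | exposed) = 1040/3172 = 0.32787
p₀ = P(outcome | unexposed) = 30/705 = 0.042553
PN = (p₁ − p₀)/p₁ = (0.32787 − 0.042553) / 0.32787 ≈ 0.87021.
Attributable cases ≈ PN × (exposed cases) = 0.87021 × 1040 ≈ 905.02.

about 905 cases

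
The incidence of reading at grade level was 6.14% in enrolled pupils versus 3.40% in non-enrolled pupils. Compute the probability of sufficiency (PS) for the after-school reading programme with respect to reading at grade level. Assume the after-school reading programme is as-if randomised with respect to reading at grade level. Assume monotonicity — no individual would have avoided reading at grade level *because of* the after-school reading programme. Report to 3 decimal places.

p₁ = 0.0614, p₀ = 0.034.
Under exogeneity and monotonicity, PS = (p₁ − p₀) / (1 − p₀).
PS = (0.0614 − 0.034) / (1 − 0.034) = 0.0274 / 0.966 ≈ 0.0284

PS ≈ 0.028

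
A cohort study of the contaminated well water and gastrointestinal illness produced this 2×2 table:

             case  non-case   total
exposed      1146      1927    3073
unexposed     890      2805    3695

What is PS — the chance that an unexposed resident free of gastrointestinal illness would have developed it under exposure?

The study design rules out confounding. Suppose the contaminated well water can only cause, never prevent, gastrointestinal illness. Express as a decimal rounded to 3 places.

PS ≈ 0.174

p₁ = P(outcome | exposed) = 1146/3073 = 0.37293
p₀ = P(outcome | unexposed) = 890/3695 = 0.24087
Under exogeneity and monotonicity, PS = (p₁ − p₀) / (1 − p₀).
PS = (0.37293 − 0.24087) / (1 − 0.24087) = 0.13206 / 0.75913 ≈ 0.1740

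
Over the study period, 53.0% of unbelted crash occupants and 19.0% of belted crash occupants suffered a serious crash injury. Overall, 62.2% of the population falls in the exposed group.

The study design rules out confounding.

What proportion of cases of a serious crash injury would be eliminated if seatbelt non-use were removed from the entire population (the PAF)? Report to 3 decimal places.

PAF ≈ 0.527

p₁ = 0.53, p₀ = 0.19.
Overall risk P(Y=1) = π·p₁ + (1−π)·p₀ = 0.622×0.53 + 0.378×0.19 = 0.40148.
Under exogeneity, PAF = [P(Y=1) − p₀] / P(Y=1).
PAF = (0.40148 − 0.19) / 0.40148 ≈ 0.5268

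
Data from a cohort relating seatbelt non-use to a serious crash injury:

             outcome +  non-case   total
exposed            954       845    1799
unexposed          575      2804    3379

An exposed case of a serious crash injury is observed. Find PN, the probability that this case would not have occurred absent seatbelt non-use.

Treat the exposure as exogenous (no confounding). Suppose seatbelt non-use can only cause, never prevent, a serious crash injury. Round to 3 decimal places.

p₁ = P(outcome | exposed) = 954/1799 = 0.53029
p₀ = P(outcome | unexposed) = 575/3379 = 0.17017
Under exogeneity and monotonicity, PN = (p₁ − p₀)/p₁.
PN = (0.53029 − 0.17017) / 0.53029 ≈ 0.6791

PN ≈ 0.679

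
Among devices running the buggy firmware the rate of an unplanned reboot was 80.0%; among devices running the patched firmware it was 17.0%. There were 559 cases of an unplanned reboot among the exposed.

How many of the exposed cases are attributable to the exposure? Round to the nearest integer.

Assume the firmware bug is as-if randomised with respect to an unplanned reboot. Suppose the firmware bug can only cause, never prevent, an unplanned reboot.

about 440 cases

p₁ = 0.8, p₀ = 0.17.
PN = (p₁ − p₀)/p₁ = (0.8 − 0.17) / 0.8 ≈ 0.78750.
Attributable cases ≈ PN × (exposed cases) = 0.78750 × 559 ≈ 440.21.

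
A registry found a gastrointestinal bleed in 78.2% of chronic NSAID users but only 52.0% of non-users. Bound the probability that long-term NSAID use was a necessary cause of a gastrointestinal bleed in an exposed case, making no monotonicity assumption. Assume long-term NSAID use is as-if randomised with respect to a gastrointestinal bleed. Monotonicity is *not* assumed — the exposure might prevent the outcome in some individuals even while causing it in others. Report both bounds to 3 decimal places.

0.335 ≤ PN ≤ 0.614

p₁ = 0.782, p₀ = 0.52.
Under exogeneity alone the bounds on PN are max{0,(p₁−p₀)/p₁} ≤ PN ≤ min{1,(1−p₀)/p₁}.
  lower = (p₁ − p₀)/p₁ = 0.262 / 0.782 ≈ 0.3350
  upper = min{1, (1 − p₀)/p₁} = 0.48 / 0.782 ≈ 0.6138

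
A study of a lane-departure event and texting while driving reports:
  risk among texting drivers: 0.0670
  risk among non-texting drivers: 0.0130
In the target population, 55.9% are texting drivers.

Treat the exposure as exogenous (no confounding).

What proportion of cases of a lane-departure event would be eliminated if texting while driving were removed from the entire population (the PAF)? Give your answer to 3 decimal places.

PAF ≈ 0.699

Let p₁ = 0.067, p₀ = 0.013.
Overall risk P(Y=1) = π·p₁ + (1−π)·p₀ = 0.559×0.067 + 0.441×0.013 = 0.043186.
Under exogeneity, PAF = [P(Y=1) − p₀] / P(Y=1).
PAF = (0.043186 − 0.013) / 0.043186 ≈ 0.6990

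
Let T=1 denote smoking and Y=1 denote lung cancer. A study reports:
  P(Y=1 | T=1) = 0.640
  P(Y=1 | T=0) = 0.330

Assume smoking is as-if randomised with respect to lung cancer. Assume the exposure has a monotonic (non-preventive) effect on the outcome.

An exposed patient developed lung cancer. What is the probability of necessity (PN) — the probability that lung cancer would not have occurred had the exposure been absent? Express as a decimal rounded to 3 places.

PN ≈ 0.484

Let p₁ = 0.64, p₀ = 0.33.
Under exogeneity and monotonicity, PN = (p₁ − p₀) / p₁.
PN = (0.64 − 0.33) / 0.64 = 0.31 / 0.64 ≈ 0.4844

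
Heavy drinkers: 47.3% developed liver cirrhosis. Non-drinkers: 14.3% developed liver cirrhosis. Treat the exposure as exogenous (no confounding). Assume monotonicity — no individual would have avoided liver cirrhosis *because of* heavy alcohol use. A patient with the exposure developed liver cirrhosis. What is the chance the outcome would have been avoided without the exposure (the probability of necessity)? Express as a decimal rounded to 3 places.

PN ≈ 0.698

p₁ = 0.473, p₀ = 0.143.
Under exogeneity and monotonicity, PN = (p₁ − p₀) / p₁.
PN = (0.473 − 0.143) / 0.473 = 0.33 / 0.473 ≈ 0.6977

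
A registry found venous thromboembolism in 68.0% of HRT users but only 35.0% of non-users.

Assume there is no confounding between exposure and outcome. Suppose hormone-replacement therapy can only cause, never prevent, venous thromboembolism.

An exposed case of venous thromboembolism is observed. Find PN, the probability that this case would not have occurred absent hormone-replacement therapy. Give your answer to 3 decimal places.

PN ≈ 0.485

p₁ = 0.68, p₀ = 0.35.
Under exogeneity and monotonicity, PN = (p₁ − p₀) / p₁.
PN = (0.68 − 0.35) / 0.68 = 0.33 / 0.68 ≈ 0.4853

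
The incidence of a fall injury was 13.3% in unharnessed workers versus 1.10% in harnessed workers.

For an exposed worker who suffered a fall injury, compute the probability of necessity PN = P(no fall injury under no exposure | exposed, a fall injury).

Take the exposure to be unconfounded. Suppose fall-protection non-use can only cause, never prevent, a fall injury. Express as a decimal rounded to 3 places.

PN ≈ 0.917

p₁ = 0.133, p₀ = 0.011.
Under exogeneity and monotonicity, PN = (p₁ − p₀) / p₁.
PN = (0.133 − 0.011) / 0.133 = 0.122 / 0.133 ≈ 0.9173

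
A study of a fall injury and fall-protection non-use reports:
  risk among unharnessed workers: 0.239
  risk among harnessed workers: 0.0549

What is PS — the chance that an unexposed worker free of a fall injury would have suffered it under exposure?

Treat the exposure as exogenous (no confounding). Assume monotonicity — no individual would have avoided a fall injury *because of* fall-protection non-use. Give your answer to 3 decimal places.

Let p₁ = 0.239, p₀ = 0.0549.
Under exogeneity and monotonicity, PS = (p₁ − p₀) / (1 − p₀).
PS = (0.239 − 0.0549) / (1 − 0.0549) = 0.1841 / 0.9451 ≈ 0.1948

PS ≈ 0.195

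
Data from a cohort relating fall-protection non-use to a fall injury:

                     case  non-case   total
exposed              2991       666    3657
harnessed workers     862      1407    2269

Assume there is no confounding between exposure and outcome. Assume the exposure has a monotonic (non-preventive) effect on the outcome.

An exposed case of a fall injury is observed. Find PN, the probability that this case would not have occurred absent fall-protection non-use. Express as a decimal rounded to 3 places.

PN ≈ 0.536

p₁ = P(outcome | exposed) = 2991/3657 = 0.81788
p₀ = P(outcome | unexposed) = 862/2269 = 0.3799
Under exogeneity and monotonicity, PN = (p₁ − p₀)/p₁.
PN = (0.81788 − 0.3799) / 0.81788 ≈ 0.5355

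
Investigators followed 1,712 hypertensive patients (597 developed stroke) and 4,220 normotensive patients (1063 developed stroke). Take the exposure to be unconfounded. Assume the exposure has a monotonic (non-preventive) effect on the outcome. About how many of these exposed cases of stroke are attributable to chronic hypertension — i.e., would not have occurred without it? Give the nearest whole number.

p₁ = P(outcome | exposed) = 597/1712 = 0.34871
p₀ = P(outcome | unexposed) = 1063/4220 = 0.2519
PN = (p₁ − p₀)/p₁ = (0.34871 − 0.2519) / 0.34871 ≈ 0.27765.
Attributable cases ≈ PN × (exposed cases) = 0.27765 × 597 ≈ 165.75.

about 166 cases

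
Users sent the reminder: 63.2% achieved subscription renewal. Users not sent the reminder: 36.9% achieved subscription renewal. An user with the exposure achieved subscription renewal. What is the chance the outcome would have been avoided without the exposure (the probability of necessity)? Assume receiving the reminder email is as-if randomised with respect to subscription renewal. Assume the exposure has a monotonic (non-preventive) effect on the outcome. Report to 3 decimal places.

p₁ = 0.632, p₀ = 0.369.
Under exogeneity and monotonicity, PN = (p₁ − p₀) / p₁.
PN = (0.632 − 0.369) / 0.632 = 0.263 / 0.632 ≈ 0.4161

PN ≈ 0.416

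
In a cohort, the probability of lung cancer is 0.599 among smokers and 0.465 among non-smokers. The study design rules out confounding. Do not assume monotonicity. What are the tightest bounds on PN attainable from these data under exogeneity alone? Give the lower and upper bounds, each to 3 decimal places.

Let p₁ = 0.599, p₀ = 0.465.
Under exogeneity alone the bounds on PN are max{0,(p₁−p₀)/p₁} ≤ PN ≤ min{1,(1−p₀)/p₁}.
  lower = (p₁ − p₀)/p₁ = 0.134 / 0.599 ≈ 0.2237
  upper = min{1, (1 − p₀)/p₁} = 0.535 / 0.599 ≈ 0.8932

0.224 ≤ PN ≤ 0.893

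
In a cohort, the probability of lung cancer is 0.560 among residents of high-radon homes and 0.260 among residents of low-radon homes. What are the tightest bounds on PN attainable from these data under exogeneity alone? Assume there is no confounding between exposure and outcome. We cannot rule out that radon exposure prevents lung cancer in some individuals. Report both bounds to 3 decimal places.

0.536 ≤ PN ≤ 1.000

Let p₁ = 0.56, p₀ = 0.26.
Under exogeneity alone the bounds on PN are max{0,(p₁−p₀)/p₁} ≤ PN ≤ min{1,(1−p₀)/p₁}.
  lower = (p₁ − p₀)/p₁ = 0.3 / 0.56 ≈ 0.5357
  upper = min{1, (1 − p₀)/p₁} = 0.74 / 0.56 ≈ 1.3214 → capped at 1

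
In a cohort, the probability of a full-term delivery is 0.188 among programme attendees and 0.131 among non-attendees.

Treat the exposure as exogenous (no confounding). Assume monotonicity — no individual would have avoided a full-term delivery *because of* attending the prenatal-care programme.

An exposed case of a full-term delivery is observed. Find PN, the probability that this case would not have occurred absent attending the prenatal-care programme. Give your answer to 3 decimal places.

Let p₁ = 0.188, p₀ = 0.131.
Under exogeneity and monotonicity, PN = (p₁ − p₀) / p₁.
PN = (0.188 − 0.131) / 0.188 = 0.057 / 0.188 ≈ 0.3032

PN ≈ 0.303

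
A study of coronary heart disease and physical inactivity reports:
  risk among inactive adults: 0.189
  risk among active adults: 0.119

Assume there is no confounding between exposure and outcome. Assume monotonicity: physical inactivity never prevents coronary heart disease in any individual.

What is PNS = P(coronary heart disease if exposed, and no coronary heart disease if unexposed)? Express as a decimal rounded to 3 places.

Let p₁ = 0.189, p₀ = 0.119.
Under exogeneity and monotonicity, PNS = p₁ − p₀.
PNS = 0.189 − 0.119 = 0.07

PNS ≈ 0.070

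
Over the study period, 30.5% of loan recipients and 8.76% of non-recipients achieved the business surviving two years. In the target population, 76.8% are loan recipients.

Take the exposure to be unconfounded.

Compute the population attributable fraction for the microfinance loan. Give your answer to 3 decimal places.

p₁ = 0.305, p₀ = 0.0876.
Overall risk P(Y=1) = π·p₁ + (1−π)·p₀ = 0.768×0.305 + 0.232×0.0876 = 0.25456.
Under exogeneity, PAF = [P(Y=1) − p₀] / P(Y=1).
PAF = (0.25456 − 0.0876) / 0.25456 ≈ 0.6559

PAF ≈ 0.656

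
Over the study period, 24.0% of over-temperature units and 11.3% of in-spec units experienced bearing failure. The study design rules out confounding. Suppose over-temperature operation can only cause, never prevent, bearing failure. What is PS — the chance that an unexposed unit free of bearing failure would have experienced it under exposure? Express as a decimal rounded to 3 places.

PS ≈ 0.143

p₁ = 0.24, p₀ = 0.113.
Under exogeneity and monotonicity, PS = (p₁ − p₀) / (1 − p₀).
PS = (0.24 − 0.113) / (1 − 0.113) = 0.127 / 0.887 ≈ 0.1432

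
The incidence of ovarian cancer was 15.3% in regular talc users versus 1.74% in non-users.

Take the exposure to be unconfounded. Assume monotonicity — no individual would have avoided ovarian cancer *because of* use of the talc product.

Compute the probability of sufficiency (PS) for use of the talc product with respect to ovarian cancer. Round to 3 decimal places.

PS ≈ 0.138

p₁ = 0.153, p₀ = 0.0174.
Under exogeneity and monotonicity, PS = (p₁ − p₀) / (1 − p₀).
PS = (0.153 − 0.0174) / (1 − 0.0174) = 0.1356 / 0.9826 ≈ 0.1380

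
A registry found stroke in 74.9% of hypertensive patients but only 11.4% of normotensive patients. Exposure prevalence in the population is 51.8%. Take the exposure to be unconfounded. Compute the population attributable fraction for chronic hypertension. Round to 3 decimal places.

PAF ≈ 0.743

p₁ = 0.749, p₀ = 0.114.
Overall risk P(Y=1) = π·p₁ + (1−π)·p₀ = 0.518×0.749 + 0.482×0.114 = 0.44293.
Under exogeneity, PAF = [P(Y=1) − p₀] / P(Y=1).
PAF = (0.44293 − 0.114) / 0.44293 ≈ 0.7426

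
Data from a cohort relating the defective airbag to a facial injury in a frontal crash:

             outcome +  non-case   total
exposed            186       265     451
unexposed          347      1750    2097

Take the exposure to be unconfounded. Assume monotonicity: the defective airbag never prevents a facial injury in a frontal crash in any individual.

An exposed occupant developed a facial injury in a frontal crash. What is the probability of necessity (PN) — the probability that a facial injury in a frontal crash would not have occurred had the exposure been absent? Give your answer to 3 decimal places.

p₁ = P(outcome | exposed) = 186/451 = 0.41242
p₀ = P(outcome | unexposed) = 347/2097 = 0.16547
Under exogeneity and monotonicity, PN = (p₁ − p₀)/p₁.
PN = (0.41242 − 0.16547) / 0.41242 ≈ 0.5988

PN ≈ 0.599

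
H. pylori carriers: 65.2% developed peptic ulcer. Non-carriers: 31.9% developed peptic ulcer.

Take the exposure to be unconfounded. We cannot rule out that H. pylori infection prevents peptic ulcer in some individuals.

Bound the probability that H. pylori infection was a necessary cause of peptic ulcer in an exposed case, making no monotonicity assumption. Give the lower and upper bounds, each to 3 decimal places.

p₁ = 0.652, p₀ = 0.319.
Under exogeneity alone the bounds on PN are max{0,(p₁−p₀)/p₁} ≤ PN ≤ min{1,(1−p₀)/p₁}.
  lower = (p₁ − p₀)/p₁ = 0.333 / 0.652 ≈ 0.5107
  upper = min{1, (1 − p₀)/p₁} = 0.681 / 0.652 ≈ 1.0445 → capped at 1

0.511 ≤ PN ≤ 1.000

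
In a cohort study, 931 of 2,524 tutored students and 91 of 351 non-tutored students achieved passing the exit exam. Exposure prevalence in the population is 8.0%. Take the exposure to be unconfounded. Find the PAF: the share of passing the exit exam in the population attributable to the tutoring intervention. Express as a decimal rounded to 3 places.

PAF ≈ 0.033

p₁ = P(outcome | exposed) = 931/2524 = 0.36886
p₀ = P(outcome | unexposed) = 91/351 = 0.25926
Overall risk P(Y=1) = π·p₁ + (1−π)·p₀ = 0.08×0.36886 + 0.92×0.25926 = 0.26803.
Under exogeneity, PAF = [P(Y=1) − p₀] / P(Y=1).
PAF = (0.26803 − 0.25926) / 0.26803 ≈ 0.0327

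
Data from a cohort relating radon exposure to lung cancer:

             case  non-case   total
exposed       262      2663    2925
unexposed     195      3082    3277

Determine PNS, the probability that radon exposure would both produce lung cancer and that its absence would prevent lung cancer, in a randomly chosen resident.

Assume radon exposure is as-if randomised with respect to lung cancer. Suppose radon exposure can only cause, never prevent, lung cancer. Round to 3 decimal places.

p₁ = P(outcome | exposed) = 262/2925 = 0.089573
p₀ = P(outcome | unexposed) = 195/3277 = 0.059506
Under exogeneity and monotonicity, PNS = p₁ − p₀.
PNS = 0.089573 − 0.059506 = 0.030067

PNS ≈ 0.030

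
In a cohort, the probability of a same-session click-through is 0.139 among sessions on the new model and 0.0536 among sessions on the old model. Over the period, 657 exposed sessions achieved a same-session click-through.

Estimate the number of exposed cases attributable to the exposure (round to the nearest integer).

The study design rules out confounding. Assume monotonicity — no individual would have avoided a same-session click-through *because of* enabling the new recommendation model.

Let p₁ = 0.139, p₀ = 0.0536.
PN = (p₁ − p₀)/p₁ = (0.139 − 0.0536) / 0.139 ≈ 0.61439.
Attributable cases ≈ PN × (exposed cases) = 0.61439 × 657 ≈ 403.65.

about 404 cases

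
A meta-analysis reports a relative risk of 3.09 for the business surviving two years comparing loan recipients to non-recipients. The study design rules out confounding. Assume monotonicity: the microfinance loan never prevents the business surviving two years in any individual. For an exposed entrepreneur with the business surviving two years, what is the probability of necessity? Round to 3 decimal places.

PN ≈ 0.676

Under exogeneity and monotonicity, PN = (RR − 1) / RR = 1 − 1/RR.
PN = (3.09 − 1) / 3.09 = 2.09 / 3.09 ≈ 0.6764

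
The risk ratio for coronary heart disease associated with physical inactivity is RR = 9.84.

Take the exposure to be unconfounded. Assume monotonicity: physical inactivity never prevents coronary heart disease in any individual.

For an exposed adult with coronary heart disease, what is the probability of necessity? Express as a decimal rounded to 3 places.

PN ≈ 0.898

Under exogeneity and monotonicity, PN = (RR − 1) / RR = 1 − 1/RR.
PN = (9.84 − 1) / 9.84 = 8.84 / 9.84 ≈ 0.8984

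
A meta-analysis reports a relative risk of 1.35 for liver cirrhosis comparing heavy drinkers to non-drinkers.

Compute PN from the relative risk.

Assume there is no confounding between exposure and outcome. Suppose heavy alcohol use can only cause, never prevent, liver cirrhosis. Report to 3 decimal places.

PN ≈ 0.259

Under exogeneity and monotonicity, PN = (RR − 1) / RR = 1 − 1/RR.
PN = (1.35 − 1) / 1.35 = 0.35 / 1.35 ≈ 0.2593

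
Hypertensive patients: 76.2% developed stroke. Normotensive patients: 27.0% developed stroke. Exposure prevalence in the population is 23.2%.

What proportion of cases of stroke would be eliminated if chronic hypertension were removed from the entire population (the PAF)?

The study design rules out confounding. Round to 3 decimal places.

p₁ = 0.762, p₀ = 0.27.
Overall risk P(Y=1) = π·p₁ + (1−π)·p₀ = 0.232×0.762 + 0.768×0.27 = 0.38414.
Under exogeneity, PAF = [P(Y=1) − p₀] / P(Y=1).
PAF = (0.38414 − 0.27) / 0.38414 ≈ 0.2971

PAF ≈ 0.297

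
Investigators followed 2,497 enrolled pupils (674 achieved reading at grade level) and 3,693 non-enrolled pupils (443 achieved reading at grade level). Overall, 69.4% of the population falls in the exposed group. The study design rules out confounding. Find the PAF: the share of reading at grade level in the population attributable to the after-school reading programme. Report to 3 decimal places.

PAF ≈ 0.465

p₁ = P(outcome | exposed) = 674/2497 = 0.26992
p₀ = P(outcome | unexposed) = 443/3693 = 0.11996
Overall risk P(Y=1) = π·p₁ + (1−π)·p₀ = 0.694×0.26992 + 0.306×0.11996 = 0.22403.
Under exogeneity, PAF = [P(Y=1) − p₀] / P(Y=1).
PAF = (0.22403 − 0.11996) / 0.22403 ≈ 0.4646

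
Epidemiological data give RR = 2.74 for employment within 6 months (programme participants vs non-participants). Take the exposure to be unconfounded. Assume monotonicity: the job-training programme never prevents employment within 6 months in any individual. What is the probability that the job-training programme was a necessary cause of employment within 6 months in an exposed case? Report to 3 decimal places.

PN ≈ 0.635

Under exogeneity and monotonicity, PN = (RR − 1) / RR = 1 − 1/RR.
PN = (2.74 − 1) / 2.74 = 1.74 / 2.74 ≈ 0.6350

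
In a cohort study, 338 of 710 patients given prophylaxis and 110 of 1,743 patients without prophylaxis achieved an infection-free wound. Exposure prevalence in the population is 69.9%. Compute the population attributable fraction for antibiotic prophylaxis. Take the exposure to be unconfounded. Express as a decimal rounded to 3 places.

p₁ = P(outcome | exposed) = 338/710 = 0.47606
p₀ = P(outcome | unexposed) = 110/1743 = 0.06311
Overall risk P(Y=1) = π·p₁ + (1−π)·p₀ = 0.699×0.47606 + 0.301×0.06311 = 0.35176.
Under exogeneity, PAF = [P(Y=1) − p₀] / P(Y=1).
PAF = (0.35176 − 0.06311) / 0.35176 ≈ 0.8206

PAF ≈ 0.821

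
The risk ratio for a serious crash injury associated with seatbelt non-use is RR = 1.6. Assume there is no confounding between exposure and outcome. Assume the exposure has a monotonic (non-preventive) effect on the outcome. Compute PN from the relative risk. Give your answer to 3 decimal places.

Under exogeneity and monotonicity, PN = (RR − 1) / RR = 1 − 1/RR.
PN = (1.6 − 1) / 1.6 = 0.6 / 1.6 ≈ 0.3750

PN ≈ 0.375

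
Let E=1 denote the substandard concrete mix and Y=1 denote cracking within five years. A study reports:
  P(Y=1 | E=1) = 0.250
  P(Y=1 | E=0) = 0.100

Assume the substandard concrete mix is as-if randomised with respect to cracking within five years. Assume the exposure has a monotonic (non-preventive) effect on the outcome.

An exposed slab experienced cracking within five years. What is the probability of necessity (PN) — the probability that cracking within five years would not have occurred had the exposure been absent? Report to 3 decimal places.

PN ≈ 0.600

Let p₁ = 0.25, p₀ = 0.1.
Under exogeneity and monotonicity, PN = (p₁ − p₀) / p₁.
PN = (0.25 − 0.1) / 0.25 = 0.15 / 0.25 ≈ 0.6000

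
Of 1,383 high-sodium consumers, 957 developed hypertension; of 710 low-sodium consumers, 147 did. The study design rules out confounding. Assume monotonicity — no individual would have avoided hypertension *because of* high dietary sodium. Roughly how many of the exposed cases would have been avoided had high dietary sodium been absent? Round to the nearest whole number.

about 671 cases

p₁ = P(outcome | exposed) = 957/1383 = 0.69197
p₀ = P(outcome | unexposed) = 147/710 = 0.20704
PN = (p₁ − p₀)/p₁ = (0.69197 − 0.20704) / 0.69197 ≈ 0.70079.
Attributable cases ≈ PN × (exposed cases) = 0.70079 × 957 ≈ 670.66.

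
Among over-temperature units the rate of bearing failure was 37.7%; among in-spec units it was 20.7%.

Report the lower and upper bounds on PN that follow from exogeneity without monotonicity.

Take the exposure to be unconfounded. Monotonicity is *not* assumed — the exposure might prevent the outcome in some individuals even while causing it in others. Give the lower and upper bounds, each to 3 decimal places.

0.451 ≤ PN ≤ 1.000

p₁ = 0.377, p₀ = 0.207.
Under exogeneity alone the bounds on PN are max{0,(p₁−p₀)/p₁} ≤ PN ≤ min{1,(1−p₀)/p₁}.
  lower = (p₁ − p₀)/p₁ = 0.17 / 0.377 ≈ 0.4509
  upper = min{1, (1 − p₀)/p₁} = 0.793 / 0.377 ≈ 2.1034 → capped at 1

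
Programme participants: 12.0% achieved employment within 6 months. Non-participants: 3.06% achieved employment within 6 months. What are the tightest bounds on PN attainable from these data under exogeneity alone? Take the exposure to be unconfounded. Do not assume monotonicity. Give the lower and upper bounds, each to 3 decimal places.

p₁ = 0.12, p₀ = 0.0306.
Under exogeneity alone the bounds on PN are max{0,(p₁−p₀)/p₁} ≤ PN ≤ min{1,(1−p₀)/p₁}.
  lower = (p₁ − p₀)/p₁ = 0.0894 / 0.12 ≈ 0.7450
  upper = min{1, (1 − p₀)/p₁} = 0.9694 / 0.12 ≈ 8.0783 → capped at 1

0.745 ≤ PN ≤ 1.000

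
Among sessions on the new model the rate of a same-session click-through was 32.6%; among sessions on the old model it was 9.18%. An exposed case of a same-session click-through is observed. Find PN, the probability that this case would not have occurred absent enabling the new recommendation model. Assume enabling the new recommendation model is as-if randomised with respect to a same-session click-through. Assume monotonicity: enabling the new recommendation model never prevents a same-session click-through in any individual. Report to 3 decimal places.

PN ≈ 0.718

p₁ = 0.326, p₀ = 0.0918.
Under exogeneity and monotonicity, PN = (p₁ − p₀) / p₁.
PN = (0.326 − 0.0918) / 0.326 = 0.2342 / 0.326 ≈ 0.7184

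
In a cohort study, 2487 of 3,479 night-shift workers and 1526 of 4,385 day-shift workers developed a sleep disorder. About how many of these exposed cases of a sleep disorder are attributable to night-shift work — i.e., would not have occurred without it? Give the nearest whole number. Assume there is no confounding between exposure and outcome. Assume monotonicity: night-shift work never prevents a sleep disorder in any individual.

p₁ = P(outcome | exposed) = 2487/3479 = 0.71486
p₀ = P(outcome | unexposed) = 1526/4385 = 0.348
PN = (p₁ − p₀)/p₁ = (0.71486 − 0.348) / 0.71486 ≈ 0.51319.
Attributable cases ≈ PN × (exposed cases) = 0.51319 × 2487 ≈ 1276.29.

about 1276 cases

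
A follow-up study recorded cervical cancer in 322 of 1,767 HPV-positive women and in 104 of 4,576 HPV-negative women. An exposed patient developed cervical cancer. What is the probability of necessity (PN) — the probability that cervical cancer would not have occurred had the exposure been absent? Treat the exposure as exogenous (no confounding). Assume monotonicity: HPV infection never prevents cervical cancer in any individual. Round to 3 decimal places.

p₁ = P(outcome | exposed) = 322/1767 = 0.18223
p₀ = P(outcome | unexposed) = 104/4576 = 0.022727
Under exogeneity and monotonicity, PN = (p₁ − p₀) / p₁.
PN = (0.18223 − 0.022727) / 0.18223 = 0.1595 / 0.18223 ≈ 0.8753

PN ≈ 0.875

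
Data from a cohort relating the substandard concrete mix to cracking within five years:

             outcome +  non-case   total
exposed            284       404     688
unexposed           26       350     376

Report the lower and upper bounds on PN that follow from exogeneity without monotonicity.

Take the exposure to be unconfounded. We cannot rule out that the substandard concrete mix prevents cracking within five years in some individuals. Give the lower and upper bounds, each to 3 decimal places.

p₁ = P(outcome | exposed) = 284/688 = 0.41279
p₀ = P(outcome | unexposed) = 26/376 = 0.069149
Under exogeneity alone the bounds on PN are max{0,(p₁−p₀)/p₁} ≤ PN ≤ min{1,(1−p₀)/p₁}.
  lower = (p₁ − p₀)/p₁ = 0.34364 / 0.41279 ≈ 0.8325
  upper = min{1, (1 − p₀)/p₁} = 0.93085 / 0.41279 ≈ 2.2550 → capped at 1

0.832 ≤ PN ≤ 1.000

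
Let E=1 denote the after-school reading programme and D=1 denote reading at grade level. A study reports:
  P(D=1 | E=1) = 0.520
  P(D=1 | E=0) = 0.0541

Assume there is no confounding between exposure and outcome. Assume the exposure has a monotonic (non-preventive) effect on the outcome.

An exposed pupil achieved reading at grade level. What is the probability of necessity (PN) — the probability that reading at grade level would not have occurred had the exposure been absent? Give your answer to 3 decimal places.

PN ≈ 0.896

Let p₁ = 0.52, p₀ = 0.0541.
Under exogeneity and monotonicity, PN = (p₁ − p₀) / p₁.
PN = (0.52 − 0.0541) / 0.52 = 0.4659 / 0.52 ≈ 0.8960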